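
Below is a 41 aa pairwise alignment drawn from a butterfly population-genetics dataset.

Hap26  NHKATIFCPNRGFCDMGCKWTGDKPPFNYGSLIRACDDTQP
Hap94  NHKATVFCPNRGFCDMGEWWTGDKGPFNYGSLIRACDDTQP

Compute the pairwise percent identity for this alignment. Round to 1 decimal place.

90.2%

Mismatches occur at site 6 (I→V), site 18 (C→E), site 19 (K→W), site 25 (P→G).
37 of the 41 sites match, so the percent identity is 37/41 × 100 = 90.2%.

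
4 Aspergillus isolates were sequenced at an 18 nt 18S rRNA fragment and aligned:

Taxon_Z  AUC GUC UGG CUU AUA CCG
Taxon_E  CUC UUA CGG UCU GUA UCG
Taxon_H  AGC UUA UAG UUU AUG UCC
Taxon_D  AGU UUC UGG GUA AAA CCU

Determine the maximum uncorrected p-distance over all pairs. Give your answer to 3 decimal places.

Pairwise Hamming distances:
  Taxon_Z vs Taxon_E: 8
  Taxon_Z vs Taxon_H: 8
  Taxon_Z vs Taxon_D: 7
  Taxon_E vs Taxon_H: 8
  Taxon_E vs Taxon_D: 12
  Taxon_H vs Taxon_D: 9
The largest is 12 mismatches, between Taxon_E and Taxon_D; p = 12/18 = 0.667.

0.667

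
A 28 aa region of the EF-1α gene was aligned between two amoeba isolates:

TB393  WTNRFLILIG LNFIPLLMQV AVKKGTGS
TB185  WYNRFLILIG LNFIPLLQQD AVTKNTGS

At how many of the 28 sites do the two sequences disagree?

Mismatches occur at site 2 (T→Y), site 18 (M→Q), site 20 (V→D), site 23 (K→T), site 25 (G→N).
That gives 5 mismatches out of 28 aligned sites, so the Hamming distance is 5.

5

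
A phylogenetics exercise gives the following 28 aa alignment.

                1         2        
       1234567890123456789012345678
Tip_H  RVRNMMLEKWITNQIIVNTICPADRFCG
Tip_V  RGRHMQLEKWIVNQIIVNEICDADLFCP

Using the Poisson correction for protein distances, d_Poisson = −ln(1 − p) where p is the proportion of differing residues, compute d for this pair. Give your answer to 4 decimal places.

Differing sites — 2:V/G; 4:N/H; 6:M/Q; 12:T/V; 19:T/E; 22:P/D; 25:R/L; 28:G/P.
p = 8/28 = 0.285714.
d = −ln(1 − 0.285714) = −ln(0.714286) = 0.3365.

0.3365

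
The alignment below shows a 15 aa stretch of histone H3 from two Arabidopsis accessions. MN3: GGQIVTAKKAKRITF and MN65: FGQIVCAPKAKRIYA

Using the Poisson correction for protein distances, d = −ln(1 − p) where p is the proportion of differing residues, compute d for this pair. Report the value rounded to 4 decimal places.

The sequences differ at positions 1 (G/F), 6 (T/C), 8 (K/P), 14 (T/Y), 15 (F/A).
p = 5/15 = 0.333333.
d = −ln(1 − 0.333333) = −ln(0.666667) = 0.4055.

0.4055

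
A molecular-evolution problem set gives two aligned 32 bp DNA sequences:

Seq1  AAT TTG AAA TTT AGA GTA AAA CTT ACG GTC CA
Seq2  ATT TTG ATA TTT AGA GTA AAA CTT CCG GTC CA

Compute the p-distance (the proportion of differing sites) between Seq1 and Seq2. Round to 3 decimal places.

0.094

Mismatches occur at site 2 (A/T), site 8 (A/T), site 25 (A/C).
There are 3 differences over 32 sites, so p = 3/32 = 0.094.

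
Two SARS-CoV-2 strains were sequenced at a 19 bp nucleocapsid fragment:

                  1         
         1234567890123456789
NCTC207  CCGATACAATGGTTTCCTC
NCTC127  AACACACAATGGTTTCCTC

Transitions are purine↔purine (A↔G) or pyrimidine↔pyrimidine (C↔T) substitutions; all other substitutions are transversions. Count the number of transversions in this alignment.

Differing sites — 1:C/A (Tv); 2:C/A (Tv); 3:G/C (Tv); 5:T/C (Ti).
Of the 4 differences, 1 transition and 3 transversions, so the answer is 3.

3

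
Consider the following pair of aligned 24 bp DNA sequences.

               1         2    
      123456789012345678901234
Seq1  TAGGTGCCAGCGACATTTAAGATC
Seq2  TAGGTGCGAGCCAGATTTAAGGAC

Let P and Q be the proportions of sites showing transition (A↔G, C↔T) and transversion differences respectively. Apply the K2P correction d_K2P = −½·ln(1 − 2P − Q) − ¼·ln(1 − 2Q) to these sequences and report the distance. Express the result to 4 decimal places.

0.2452

Differing sites — 8:C/G (Tv); 12:G/C (Tv); 14:C/G (Tv); 22:A/G (Ti); 23:T/A (Tv).
Of the 5 differences, 1 transition and 4 transversions over 24 sites: P = 1/24 = 0.041667, Q = 4/24 = 0.166667.
d = −0.5·ln(0.749999) − 0.25·ln(0.666666) = −0.5·(-0.287683) − 0.25·(-0.405466) = 0.2452.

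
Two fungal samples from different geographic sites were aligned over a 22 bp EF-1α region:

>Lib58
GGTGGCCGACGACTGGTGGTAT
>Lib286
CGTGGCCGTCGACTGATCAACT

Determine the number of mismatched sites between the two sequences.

The sequences differ at positions 1 (G/C), 9 (A/T), 16 (G/A), 18 (G/C), 19 (G/A), 20 (T/A), 21 (A/C).
That gives 7 mismatches out of 22 aligned sites, so the Hamming distance is 7.

7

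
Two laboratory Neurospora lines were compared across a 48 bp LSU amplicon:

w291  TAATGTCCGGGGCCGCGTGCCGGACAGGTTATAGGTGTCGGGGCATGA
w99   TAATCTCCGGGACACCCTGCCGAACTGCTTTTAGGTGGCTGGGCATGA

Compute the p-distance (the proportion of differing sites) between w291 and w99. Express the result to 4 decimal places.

0.2292

Differing sites — 5:G/C; 12:G/A; 14:C/A; 15:G/C; 17:G/C; 23:G/A; 26:A/T; 28:G/C; 31:A/T; 38:T/G; 40:G/T.
There are 11 differences over 48 sites, so p = 11/48 = 0.2292.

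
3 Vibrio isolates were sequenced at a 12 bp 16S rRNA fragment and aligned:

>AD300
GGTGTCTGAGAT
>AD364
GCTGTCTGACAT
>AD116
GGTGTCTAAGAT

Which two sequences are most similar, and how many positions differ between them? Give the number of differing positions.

1

Pairwise Hamming distances:
  AD300 vs AD364: 2
  AD300 vs AD116: 1
  AD364 vs AD116: 3
The smallest is 1, between AD300 and AD116.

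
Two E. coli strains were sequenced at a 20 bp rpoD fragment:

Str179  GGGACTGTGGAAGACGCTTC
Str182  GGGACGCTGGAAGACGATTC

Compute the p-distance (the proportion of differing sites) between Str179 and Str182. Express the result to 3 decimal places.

The sequences differ at positions 6 (T/G), 7 (G/C), 17 (C/A).
There are 3 differences over 20 sites, so p = 3/20 = 0.150.

0.150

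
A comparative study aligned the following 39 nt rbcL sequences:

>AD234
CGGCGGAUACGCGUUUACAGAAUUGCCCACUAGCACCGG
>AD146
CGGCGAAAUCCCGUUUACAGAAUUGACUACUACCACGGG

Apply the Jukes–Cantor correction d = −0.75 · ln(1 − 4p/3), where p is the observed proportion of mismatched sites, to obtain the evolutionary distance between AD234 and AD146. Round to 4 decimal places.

The sequences differ at positions 6 (G/A), 8 (U/A), 9 (A/U), 11 (G/C), 26 (C/A), 28 (C/U), 33 (G/C), 37 (C/G).
p = 8/39 = 0.205128.
d = −0.75 · ln(1 − (4/3)·0.205128) = −0.75 · ln(0.726496) = −0.75 · (-0.319522) = 0.2396.

0.2396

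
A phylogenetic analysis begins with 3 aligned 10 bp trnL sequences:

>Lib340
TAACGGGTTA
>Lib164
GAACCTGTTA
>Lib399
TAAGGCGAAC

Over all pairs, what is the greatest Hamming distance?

Pairwise Hamming distances:
  Lib340 vs Lib164: 3
  Lib340 vs Lib399: 5
  Lib164 vs Lib399: 7
The largest is 7, between Lib164 and Lib399.

7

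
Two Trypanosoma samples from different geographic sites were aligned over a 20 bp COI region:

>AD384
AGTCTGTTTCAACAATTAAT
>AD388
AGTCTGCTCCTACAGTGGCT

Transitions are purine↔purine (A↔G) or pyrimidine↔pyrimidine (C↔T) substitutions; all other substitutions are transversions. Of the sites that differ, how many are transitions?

4

Mismatches occur at site 7 (T→C, transition), site 9 (T→C, transition), site 11 (A→T, transversion), site 15 (A→G, transition), site 17 (T→G, transversion), site 18 (A→G, transition), site 19 (A→C, transversion).
Of the 7 differences, 4 transitions and 3 transversions, so the answer is 4.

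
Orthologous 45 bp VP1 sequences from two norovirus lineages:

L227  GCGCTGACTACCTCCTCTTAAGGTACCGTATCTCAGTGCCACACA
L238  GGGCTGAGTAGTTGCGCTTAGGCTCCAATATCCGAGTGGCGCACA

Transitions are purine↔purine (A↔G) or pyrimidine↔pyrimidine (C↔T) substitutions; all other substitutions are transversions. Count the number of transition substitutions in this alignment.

Mismatches occur at site 2 (C/G, transversion), site 8 (C/G, transversion), site 11 (C/G, transversion), site 12 (C/T, transition), site 14 (C/G, transversion), site 16 (T/G, transversion), site 21 (A/G, transition), site 23 (G/C, transversion), site 25 (A/C, transversion), site 27 (C/A, transversion), site 28 (G/A, transition), site 33 (T/C, transition), site 34 (C/G, transversion), site 39 (C/G, transversion), site 41 (A/G, transition).
Of the 15 differences, 5 transitions and 10 transversions, so the answer is 5.

5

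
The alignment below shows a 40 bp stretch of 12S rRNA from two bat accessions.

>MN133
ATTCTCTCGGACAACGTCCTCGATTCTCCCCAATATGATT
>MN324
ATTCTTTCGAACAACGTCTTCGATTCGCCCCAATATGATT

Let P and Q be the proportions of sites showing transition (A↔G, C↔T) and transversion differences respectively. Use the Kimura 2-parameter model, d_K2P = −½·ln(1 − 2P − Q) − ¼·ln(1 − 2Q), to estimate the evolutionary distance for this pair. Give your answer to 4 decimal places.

Mismatches occur at site 6 (C↔T, transition), site 10 (G↔A, transition), site 19 (C↔T, transition), site 27 (T↔G, transversion).
Of the 4 differences, 3 transitions and 1 transversion over 40 sites: P = 3/40 = 0.075000, Q = 1/40 = 0.025000.
d = −0.5·ln(0.825000) − 0.25·ln(0.950000) = −0.5·(-0.192372) − 0.25·(-0.051293) = 0.1090.

0.1090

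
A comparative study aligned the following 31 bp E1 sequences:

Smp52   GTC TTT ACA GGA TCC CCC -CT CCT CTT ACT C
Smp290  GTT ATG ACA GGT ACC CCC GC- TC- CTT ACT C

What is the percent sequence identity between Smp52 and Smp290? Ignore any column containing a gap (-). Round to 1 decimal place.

Excluding the 3 gap columns leaves 28 comparable sites.
The sequences differ at positions 3 (C/T), 4 (T/A), 6 (T/G), 12 (A/T), 13 (T/A), 22 (C/T).
22 of the 28 comparable sites match, so the percent identity is 22/28 × 100 = 78.6%.

78.6%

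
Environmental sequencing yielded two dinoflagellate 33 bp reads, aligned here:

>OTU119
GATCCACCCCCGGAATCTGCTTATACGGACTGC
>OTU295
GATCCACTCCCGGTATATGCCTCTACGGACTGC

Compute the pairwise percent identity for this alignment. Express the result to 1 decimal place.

The sequences differ at positions 8 (C/T), 14 (A/T), 17 (C/A), 21 (T/C), 23 (A/C).
28 of the 33 sites match, so the percent identity is 28/33 × 100 = 84.8%.

84.8%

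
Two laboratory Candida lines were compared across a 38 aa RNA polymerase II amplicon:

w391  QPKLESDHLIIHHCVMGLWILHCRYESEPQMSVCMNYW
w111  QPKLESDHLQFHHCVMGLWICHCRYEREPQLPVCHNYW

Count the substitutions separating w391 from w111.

7

Differing sites — 10:I/Q; 11:I/F; 21:L/C; 27:S/R; 31:M/L; 32:S/P; 35:M/H.
That gives 7 mismatches out of 38 aligned sites, so the Hamming distance is 7.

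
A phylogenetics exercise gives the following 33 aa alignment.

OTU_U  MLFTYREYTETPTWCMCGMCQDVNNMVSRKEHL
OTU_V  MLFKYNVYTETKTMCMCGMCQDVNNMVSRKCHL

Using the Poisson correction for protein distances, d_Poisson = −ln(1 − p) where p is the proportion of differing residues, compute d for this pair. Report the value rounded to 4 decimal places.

Mismatches occur at site 4 (T→K), site 6 (R→N), site 7 (E→V), site 12 (P→K), site 14 (W→M), site 31 (E→C).
p = 6/33 = 0.181818.
d = −ln(1 − 0.181818) = −ln(0.818182) = 0.2007.

0.2007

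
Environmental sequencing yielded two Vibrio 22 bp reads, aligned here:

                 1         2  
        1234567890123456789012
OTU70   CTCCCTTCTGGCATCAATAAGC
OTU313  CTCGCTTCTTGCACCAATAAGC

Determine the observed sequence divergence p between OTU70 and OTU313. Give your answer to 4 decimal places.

Differing sites — 4:C/G; 10:G/T; 14:T/C.
There are 3 differences over 22 sites, so p = 3/22 = 0.1364.

0.1364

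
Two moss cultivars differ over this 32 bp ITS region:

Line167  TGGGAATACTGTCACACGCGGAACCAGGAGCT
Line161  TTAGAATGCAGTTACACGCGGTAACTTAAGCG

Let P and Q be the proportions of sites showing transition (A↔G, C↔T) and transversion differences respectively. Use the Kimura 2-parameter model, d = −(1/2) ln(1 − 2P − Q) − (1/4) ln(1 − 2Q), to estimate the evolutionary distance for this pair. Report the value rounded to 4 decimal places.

0.4601

Differing sites — 2:G/T (Tv); 3:G/A (Ti); 8:A/G (Ti); 10:T/A (Tv); 13:C/T (Ti); 22:A/T (Tv); 24:C/A (Tv); 26:A/T (Tv); 27:G/T (Tv); 28:G/A (Ti); 32:T/G (Tv).
Of the 11 differences, 4 transitions and 7 transversions over 32 sites: P = 4/32 = 0.125000, Q = 7/32 = 0.218750.
d = −0.5·ln(0.531250) − 0.25·ln(0.562500) = −0.5·(-0.632523) − 0.25·(-0.575364) = 0.4601.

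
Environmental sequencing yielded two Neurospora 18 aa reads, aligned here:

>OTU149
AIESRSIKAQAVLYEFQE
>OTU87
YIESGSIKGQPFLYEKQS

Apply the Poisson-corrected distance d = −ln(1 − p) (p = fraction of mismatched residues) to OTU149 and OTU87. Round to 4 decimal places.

Differing sites — 1:A/Y; 5:R/G; 9:A/G; 11:A/P; 12:V/F; 16:F/K; 18:E/S.
p = 7/18 = 0.388889.
d = −ln(1 − 0.388889) = −ln(0.611111) = 0.4925.

0.4925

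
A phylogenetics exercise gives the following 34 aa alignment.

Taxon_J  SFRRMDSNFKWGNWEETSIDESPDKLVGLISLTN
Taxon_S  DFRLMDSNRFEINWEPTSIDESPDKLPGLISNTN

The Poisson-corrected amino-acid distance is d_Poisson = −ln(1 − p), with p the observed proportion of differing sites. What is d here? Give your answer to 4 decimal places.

Differing sites — 1:S/D; 4:R/L; 9:F/R; 10:K/F; 11:W/E; 12:G/I; 16:E/P; 27:V/P; 32:L/N.
p = 9/34 = 0.264706.
d = −ln(1 − 0.264706) = −ln(0.735294) = 0.3075.

0.3075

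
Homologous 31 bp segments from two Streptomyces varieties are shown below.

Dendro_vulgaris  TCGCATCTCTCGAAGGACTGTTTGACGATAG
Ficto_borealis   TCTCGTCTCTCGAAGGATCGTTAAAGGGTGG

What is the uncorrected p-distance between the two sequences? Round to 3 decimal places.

Mismatches occur at site 3 (G/T), site 5 (A/G), site 18 (C/T), site 19 (T/C), site 23 (T/A), site 24 (G/A), site 26 (C/G), site 28 (A/G), site 30 (A/G).
There are 9 differences over 31 sites, so p = 9/31 = 0.290.

0.290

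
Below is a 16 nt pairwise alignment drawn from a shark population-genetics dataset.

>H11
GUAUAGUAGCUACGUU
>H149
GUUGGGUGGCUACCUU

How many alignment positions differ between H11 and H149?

Mismatches occur at site 3 (A→U), site 4 (U→G), site 5 (A→G), site 8 (A→G), site 14 (G→C).
That gives 5 mismatches out of 16 aligned sites, so the Hamming distance is 5.

5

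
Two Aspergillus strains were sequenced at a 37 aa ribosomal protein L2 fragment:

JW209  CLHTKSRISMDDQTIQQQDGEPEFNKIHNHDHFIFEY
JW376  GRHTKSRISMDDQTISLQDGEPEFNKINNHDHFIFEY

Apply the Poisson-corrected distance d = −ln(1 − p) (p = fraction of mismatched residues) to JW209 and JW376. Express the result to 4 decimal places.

0.1452

Mismatches occur at site 1 (C/G), site 2 (L/R), site 16 (Q/S), site 17 (Q/L), site 28 (H/N).
p = 5/37 = 0.135135.
d = −ln(1 − 0.135135) = −ln(0.864865) = 0.1452.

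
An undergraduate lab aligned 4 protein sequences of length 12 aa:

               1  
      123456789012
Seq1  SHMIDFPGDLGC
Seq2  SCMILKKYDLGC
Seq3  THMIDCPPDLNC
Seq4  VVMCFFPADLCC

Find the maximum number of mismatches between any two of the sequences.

8

Pairwise Hamming distances:
  Seq1 vs Seq2: 5
  Seq1 vs Seq3: 4
  Seq1 vs Seq4: 6
  Seq2 vs Seq3: 7
  Seq2 vs Seq4: 8
  Seq3 vs Seq4: 7
The largest is 8, between Seq2 and Seq4.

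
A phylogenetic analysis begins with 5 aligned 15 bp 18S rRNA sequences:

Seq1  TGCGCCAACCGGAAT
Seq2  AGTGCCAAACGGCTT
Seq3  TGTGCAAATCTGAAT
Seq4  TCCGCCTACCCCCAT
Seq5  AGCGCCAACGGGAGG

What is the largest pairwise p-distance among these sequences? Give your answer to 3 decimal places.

0.600

Pairwise Hamming distances:
  Seq1 vs Seq2: 5
  Seq1 vs Seq3: 4
  Seq1 vs Seq4: 5
  Seq1 vs Seq5: 4
  Seq2 vs Seq3: 6
  Seq2 vs Seq4: 8
  Seq2 vs Seq5: 6
  Seq3 vs Seq4: 8
  Seq3 vs Seq5: 8
  Seq4 vs Seq5: 9
The largest is 9 mismatches, between Seq4 and Seq5; p = 9/15 = 0.600.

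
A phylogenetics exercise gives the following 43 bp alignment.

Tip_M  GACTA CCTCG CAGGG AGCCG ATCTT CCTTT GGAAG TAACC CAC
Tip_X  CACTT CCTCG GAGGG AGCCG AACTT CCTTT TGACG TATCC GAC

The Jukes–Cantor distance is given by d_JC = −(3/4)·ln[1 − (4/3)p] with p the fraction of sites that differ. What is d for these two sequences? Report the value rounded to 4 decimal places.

The sequences differ at positions 1 (G/C), 5 (A/T), 11 (C/G), 22 (T/A), 31 (G/T), 34 (A/C), 38 (A/T), 41 (C/G).
p = 8/43 = 0.186047.
d = −0.75 · ln(1 − (4/3)·0.186047) = −0.75 · ln(0.751937) = −0.75 · (-0.285103) = 0.2138.

0.2138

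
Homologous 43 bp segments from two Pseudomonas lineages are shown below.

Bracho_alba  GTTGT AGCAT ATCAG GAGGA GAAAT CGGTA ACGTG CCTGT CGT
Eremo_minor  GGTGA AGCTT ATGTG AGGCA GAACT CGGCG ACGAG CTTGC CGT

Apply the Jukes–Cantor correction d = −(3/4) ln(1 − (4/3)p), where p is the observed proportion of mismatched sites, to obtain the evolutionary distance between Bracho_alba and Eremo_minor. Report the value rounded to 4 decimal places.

The sequences differ at positions 2 (T/G), 5 (T/A), 9 (A/T), 13 (C/G), 14 (A/T), 16 (G/A), 17 (A/G), 19 (G/C), 24 (A/C), 29 (T/C), 30 (A/G), 34 (T/A), 37 (C/T), 40 (T/C).
p = 14/43 = 0.325581.
d = −0.75 · ln(1 − (4/3)·0.325581) = −0.75 · ln(0.565892) = −0.75 · (-0.569352) = 0.4270.

0.4270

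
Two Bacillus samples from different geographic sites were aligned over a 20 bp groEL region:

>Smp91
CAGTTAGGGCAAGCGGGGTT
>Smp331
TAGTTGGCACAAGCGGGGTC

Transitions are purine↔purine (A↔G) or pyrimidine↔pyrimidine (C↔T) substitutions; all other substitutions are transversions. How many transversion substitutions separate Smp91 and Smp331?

The sequences differ at positions 1 (C/T, transition), 6 (A/G, transition), 8 (G/C, transversion), 9 (G/A, transition), 20 (T/C, transition).
Of the 5 differences, 4 transitions and 1 transversion, so the answer is 1.

1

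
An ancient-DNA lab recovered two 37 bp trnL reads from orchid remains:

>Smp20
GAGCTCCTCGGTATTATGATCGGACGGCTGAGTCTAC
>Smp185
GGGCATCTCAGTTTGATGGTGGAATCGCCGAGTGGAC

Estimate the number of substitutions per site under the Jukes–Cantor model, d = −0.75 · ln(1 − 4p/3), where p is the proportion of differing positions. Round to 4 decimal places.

The sequences differ at positions 2 (A/G), 5 (T/A), 6 (C/T), 10 (G/A), 13 (A/T), 15 (T/G), 19 (A/G), 21 (C/G), 23 (G/A), 25 (C/T), 26 (G/C), 29 (T/C), 34 (C/G), 35 (T/G).
p = 14/37 = 0.378378.
d = −0.75 · ln(1 − (4/3)·0.378378) = −0.75 · ln(0.495496) = −0.75 · (-0.702196) = 0.5266.

0.5266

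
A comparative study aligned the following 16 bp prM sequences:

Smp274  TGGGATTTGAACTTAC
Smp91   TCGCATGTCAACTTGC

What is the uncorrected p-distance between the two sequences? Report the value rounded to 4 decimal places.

Differing sites — 2:G/C; 4:G/C; 7:T/G; 9:G/C; 15:A/G.
There are 5 differences over 16 sites, so p = 5/16 = 0.3125.

0.3125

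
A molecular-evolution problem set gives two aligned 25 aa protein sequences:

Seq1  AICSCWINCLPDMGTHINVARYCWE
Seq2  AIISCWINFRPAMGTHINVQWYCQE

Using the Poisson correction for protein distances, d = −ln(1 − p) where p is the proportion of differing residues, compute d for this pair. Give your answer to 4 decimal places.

0.3285

Mismatches occur at site 3 (C→I), site 9 (C→F), site 10 (L→R), site 12 (D→A), site 20 (A→Q), site 21 (R→W), site 24 (W→Q).
p = 7/25 = 0.280000.
d = −ln(1 − 0.280000) = −ln(0.720000) = 0.3285.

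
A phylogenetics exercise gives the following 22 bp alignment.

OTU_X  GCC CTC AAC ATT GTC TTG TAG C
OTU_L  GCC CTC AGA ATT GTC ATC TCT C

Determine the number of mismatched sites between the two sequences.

The sequences differ at positions 8 (A/G), 9 (C/A), 16 (T/A), 18 (G/C), 20 (A/C), 21 (G/T).
That gives 6 mismatches out of 22 aligned sites, so the Hamming distance is 6.

6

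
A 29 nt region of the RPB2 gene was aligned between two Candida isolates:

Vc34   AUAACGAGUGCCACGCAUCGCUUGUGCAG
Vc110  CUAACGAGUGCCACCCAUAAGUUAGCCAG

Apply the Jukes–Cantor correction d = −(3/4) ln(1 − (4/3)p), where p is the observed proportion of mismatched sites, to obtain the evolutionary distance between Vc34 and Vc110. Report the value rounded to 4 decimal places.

0.3439

The sequences differ at positions 1 (A/C), 15 (G/C), 19 (C/A), 20 (G/A), 21 (C/G), 24 (G/A), 25 (U/G), 26 (G/C).
p = 8/29 = 0.275862.
d = −0.75 · ln(1 − (4/3)·0.275862) = −0.75 · ln(0.632184) = −0.75 · (-0.458575) = 0.3439.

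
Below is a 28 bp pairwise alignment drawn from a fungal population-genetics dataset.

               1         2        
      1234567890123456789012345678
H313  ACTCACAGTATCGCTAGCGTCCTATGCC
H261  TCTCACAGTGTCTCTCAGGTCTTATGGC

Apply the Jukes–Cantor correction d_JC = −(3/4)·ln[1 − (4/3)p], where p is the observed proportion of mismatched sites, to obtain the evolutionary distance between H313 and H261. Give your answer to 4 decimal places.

0.3597

Mismatches occur at site 1 (A→T), site 10 (A→G), site 13 (G→T), site 16 (A→C), site 17 (G→A), site 18 (C→G), site 22 (C→T), site 27 (C→G).
p = 8/28 = 0.285714.
d = −0.75 · ln(1 − (4/3)·0.285714) = −0.75 · ln(0.619048) = −0.75 · (-0.479572) = 0.3597.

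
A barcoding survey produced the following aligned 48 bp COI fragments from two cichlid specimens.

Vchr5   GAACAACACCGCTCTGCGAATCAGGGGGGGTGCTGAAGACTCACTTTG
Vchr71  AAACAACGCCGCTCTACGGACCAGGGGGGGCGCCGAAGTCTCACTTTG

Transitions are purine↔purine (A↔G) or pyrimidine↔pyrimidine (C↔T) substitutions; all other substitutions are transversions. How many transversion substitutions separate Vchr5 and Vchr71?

1

Mismatches occur at site 1 (G/A, transition), site 8 (A/G, transition), site 16 (G/A, transition), site 19 (A/G, transition), site 21 (T/C, transition), site 31 (T/C, transition), site 34 (T/C, transition), site 39 (A/T, transversion).
Of the 8 differences, 7 transitions and 1 transversion, so the answer is 1.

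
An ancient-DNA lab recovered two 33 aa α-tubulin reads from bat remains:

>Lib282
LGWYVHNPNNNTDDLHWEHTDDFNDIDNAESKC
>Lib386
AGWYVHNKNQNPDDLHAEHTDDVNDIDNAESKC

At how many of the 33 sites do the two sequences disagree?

Mismatches occur at site 1 (L↔A), site 8 (P↔K), site 10 (N↔Q), site 12 (T↔P), site 17 (W↔A), site 23 (F↔V).
That gives 6 mismatches out of 33 aligned sites, so the Hamming distance is 6.

6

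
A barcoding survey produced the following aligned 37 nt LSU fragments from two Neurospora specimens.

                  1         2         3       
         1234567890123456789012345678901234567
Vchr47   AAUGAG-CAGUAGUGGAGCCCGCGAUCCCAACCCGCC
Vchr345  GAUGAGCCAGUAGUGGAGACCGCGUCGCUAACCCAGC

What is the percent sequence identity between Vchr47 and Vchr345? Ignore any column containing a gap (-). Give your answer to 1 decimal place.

77.8%

Excluding the 1 gap column leaves 36 comparable sites.
The sequences differ at positions 1 (A/G), 19 (C/A), 25 (A/U), 26 (U/C), 27 (C/G), 29 (C/U), 35 (G/A), 36 (C/G).
28 of the 36 comparable sites match, so the percent identity is 28/36 × 100 = 77.8%.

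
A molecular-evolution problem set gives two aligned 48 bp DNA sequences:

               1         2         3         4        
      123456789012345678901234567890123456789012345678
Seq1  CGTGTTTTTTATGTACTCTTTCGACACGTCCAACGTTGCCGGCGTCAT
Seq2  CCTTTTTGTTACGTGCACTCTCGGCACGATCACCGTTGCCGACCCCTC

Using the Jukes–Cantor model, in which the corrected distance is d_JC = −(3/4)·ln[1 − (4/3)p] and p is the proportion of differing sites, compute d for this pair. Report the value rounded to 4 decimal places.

Differing sites — 2:G/C; 4:G/T; 8:T/G; 12:T/C; 15:A/G; 17:T/A; 20:T/C; 24:A/G; 29:T/A; 30:C/T; 33:A/C; 42:G/A; 44:G/C; 45:T/C; 47:A/T; 48:T/C.
p = 16/48 = 0.333333.
d = −0.75 · ln(1 − (4/3)·0.333333) = −0.75 · ln(0.555556) = −0.75 · (-0.587786) = 0.4408.

0.4408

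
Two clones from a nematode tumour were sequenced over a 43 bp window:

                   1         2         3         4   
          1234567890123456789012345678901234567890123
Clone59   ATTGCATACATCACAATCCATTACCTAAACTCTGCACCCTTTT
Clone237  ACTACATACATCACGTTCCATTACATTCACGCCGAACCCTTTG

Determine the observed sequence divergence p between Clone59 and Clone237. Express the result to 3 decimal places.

Differing sites — 2:T/C; 4:G/A; 15:A/G; 16:A/T; 25:C/A; 27:A/T; 28:A/C; 31:T/G; 33:T/C; 35:C/A; 43:T/G.
There are 11 differences over 43 sites, so p = 11/43 = 0.256.

0.256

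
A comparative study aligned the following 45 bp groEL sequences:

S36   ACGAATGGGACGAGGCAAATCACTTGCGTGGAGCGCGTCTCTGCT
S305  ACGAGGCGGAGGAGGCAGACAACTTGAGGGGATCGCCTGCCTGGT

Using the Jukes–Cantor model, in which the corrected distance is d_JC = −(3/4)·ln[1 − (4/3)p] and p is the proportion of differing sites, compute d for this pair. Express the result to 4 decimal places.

Mismatches occur at site 5 (A↔G), site 6 (T↔G), site 7 (G↔C), site 11 (C↔G), site 18 (A↔G), site 20 (T↔C), site 21 (C↔A), site 27 (C↔A), site 29 (T↔G), site 33 (G↔T), site 37 (G↔C), site 39 (C↔G), site 40 (T↔C), site 44 (C↔G).
p = 14/45 = 0.311111.
d = −0.75 · ln(1 − (4/3)·0.311111) = −0.75 · ln(0.585185) = −0.75 · (-0.535827) = 0.4019.

0.4019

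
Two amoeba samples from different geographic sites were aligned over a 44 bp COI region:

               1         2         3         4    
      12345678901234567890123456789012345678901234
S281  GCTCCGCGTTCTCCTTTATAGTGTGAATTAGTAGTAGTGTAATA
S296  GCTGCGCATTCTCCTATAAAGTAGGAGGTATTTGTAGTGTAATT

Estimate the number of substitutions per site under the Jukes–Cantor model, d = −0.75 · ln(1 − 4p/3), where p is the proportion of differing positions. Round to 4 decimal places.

0.3041

Mismatches occur at site 4 (C→G), site 8 (G→A), site 16 (T→A), site 19 (T→A), site 23 (G→A), site 24 (T→G), site 27 (A→G), site 28 (T→G), site 31 (G→T), site 33 (A→T), site 44 (A→T).
p = 11/44 = 0.250000.
d = −0.75 · ln(1 − (4/3)·0.250000) = −0.75 · ln(0.666667) = −0.75 · (-0.405465) = 0.3041.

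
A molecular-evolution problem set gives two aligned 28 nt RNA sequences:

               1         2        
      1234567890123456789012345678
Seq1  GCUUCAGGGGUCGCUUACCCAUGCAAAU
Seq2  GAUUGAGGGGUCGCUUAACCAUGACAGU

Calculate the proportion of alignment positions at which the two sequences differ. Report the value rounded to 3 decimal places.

Differing sites — 2:C/A; 5:C/G; 18:C/A; 24:C/A; 25:A/C; 27:A/G.
There are 6 differences over 28 sites, so p = 6/28 = 0.214.

0.214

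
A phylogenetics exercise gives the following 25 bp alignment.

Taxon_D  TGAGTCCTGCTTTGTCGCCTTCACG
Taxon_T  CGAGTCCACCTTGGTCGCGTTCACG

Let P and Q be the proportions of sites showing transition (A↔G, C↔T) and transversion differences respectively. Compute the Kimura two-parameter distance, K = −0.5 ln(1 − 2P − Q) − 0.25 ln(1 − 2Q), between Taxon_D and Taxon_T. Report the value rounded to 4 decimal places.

Mismatches occur at site 1 (T↔C, transition), site 8 (T↔A, transversion), site 9 (G↔C, transversion), site 13 (T↔G, transversion), site 19 (C↔G, transversion).
Of the 5 differences, 1 transition and 4 transversions over 25 sites: P = 1/25 = 0.040000, Q = 4/25 = 0.160000.
d = −0.5·ln(0.760000) − 0.25·ln(0.680000) = −0.5·(-0.274437) − 0.25·(-0.385662) = 0.2336.

0.2336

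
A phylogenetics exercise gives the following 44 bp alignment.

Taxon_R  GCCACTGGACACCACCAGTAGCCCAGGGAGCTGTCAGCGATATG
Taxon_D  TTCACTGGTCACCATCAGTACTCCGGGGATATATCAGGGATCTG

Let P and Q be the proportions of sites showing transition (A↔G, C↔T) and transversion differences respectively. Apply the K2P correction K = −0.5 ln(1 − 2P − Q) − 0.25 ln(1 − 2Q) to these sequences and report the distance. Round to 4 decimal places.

The sequences differ at positions 1 (G/T, transversion), 2 (C/T, transition), 9 (A/T, transversion), 15 (C/T, transition), 21 (G/C, transversion), 22 (C/T, transition), 25 (A/G, transition), 30 (G/T, transversion), 31 (C/A, transversion), 33 (G/A, transition), 38 (C/G, transversion), 42 (A/C, transversion).
Of the 12 differences, 5 transitions and 7 transversions over 44 sites: P = 5/44 = 0.113636, Q = 7/44 = 0.159091.
d = −0.5·ln(0.613637) − 0.25·ln(0.681818) = −0.5·(-0.488352) − 0.25·(-0.382993) = 0.3399.

0.3399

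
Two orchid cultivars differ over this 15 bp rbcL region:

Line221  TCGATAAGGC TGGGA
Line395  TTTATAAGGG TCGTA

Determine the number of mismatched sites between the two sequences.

The sequences differ at positions 2 (C/T), 3 (G/T), 10 (C/G), 12 (G/C), 14 (G/T).
That gives 5 mismatches out of 15 aligned sites, so the Hamming distance is 5.

5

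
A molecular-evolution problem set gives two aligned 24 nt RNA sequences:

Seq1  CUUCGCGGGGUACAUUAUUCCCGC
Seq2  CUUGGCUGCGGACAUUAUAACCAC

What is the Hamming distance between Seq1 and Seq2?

7

Mismatches occur at site 4 (C/G), site 7 (G/U), site 9 (G/C), site 11 (U/G), site 19 (U/A), site 20 (C/A), site 23 (G/A).
That gives 7 mismatches out of 24 aligned sites, so the Hamming distance is 7.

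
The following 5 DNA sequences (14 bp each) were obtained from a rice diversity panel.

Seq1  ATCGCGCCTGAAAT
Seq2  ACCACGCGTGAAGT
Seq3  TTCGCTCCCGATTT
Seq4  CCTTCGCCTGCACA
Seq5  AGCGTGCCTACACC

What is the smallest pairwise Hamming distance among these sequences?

Pairwise Hamming distances:
  Seq1 vs Seq2: 4
  Seq1 vs Seq3: 5
  Seq1 vs Seq4: 7
  Seq1 vs Seq5: 6
  Seq2 vs Seq3: 8
  Seq2 vs Seq4: 7
  Seq2 vs Seq5: 8
  Seq3 vs Seq4: 10
  Seq3 vs Seq5: 10
  Seq4 vs Seq5: 7
The smallest is 4, between Seq1 and Seq2.

4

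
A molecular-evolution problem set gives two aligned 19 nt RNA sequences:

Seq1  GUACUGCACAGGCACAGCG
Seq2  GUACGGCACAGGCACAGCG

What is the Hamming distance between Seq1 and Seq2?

A single mismatch occurs at site 5 (U→G).
That gives 1 mismatch out of 19 aligned sites, so the Hamming distance is 1.

1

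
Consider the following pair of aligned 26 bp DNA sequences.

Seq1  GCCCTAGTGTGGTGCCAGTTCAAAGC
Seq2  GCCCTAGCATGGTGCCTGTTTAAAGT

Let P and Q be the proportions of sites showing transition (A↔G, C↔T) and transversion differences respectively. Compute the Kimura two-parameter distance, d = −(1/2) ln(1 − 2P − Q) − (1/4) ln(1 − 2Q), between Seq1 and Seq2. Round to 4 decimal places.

Differing sites — 8:T/C (Ti); 9:G/A (Ti); 17:A/T (Tv); 21:C/T (Ti); 26:C/T (Ti).
Of the 5 differences, 4 transitions and 1 transversion over 26 sites: P = 4/26 = 0.153846, Q = 1/26 = 0.038462.
d = −0.5·ln(0.653846) − 0.25·ln(0.923076) = −0.5·(-0.424883) − 0.25·(-0.080044) = 0.2325.

0.2325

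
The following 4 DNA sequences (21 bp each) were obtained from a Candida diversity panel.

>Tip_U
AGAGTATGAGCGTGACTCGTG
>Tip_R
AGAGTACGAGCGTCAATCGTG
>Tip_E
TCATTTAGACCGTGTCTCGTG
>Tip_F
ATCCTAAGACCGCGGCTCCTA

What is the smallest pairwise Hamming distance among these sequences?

3

Pairwise Hamming distances:
  Tip_U vs Tip_R: 3
  Tip_U vs Tip_E: 7
  Tip_U vs Tip_F: 9
  Tip_R vs Tip_E: 9
  Tip_R vs Tip_F: 11
  Tip_E vs Tip_F: 9
The smallest is 3, between Tip_U and Tip_R.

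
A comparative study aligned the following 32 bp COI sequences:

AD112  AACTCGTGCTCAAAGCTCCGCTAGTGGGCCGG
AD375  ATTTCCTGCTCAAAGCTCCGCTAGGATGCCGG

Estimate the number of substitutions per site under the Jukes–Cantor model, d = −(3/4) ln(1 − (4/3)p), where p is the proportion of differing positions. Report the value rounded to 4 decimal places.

0.2158

Mismatches occur at site 2 (A/T), site 3 (C/T), site 6 (G/C), site 25 (T/G), site 26 (G/A), site 27 (G/T).
p = 6/32 = 0.187500.
d = −0.75 · ln(1 − (4/3)·0.187500) = −0.75 · ln(0.750000) = −0.75 · (-0.287682) = 0.2158.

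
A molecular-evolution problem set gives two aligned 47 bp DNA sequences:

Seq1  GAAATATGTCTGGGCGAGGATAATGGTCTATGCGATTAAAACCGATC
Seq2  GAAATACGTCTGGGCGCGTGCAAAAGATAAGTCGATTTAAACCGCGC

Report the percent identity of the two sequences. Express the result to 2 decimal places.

68.09%

Differing sites — 7:T/C; 17:A/C; 19:G/T; 20:A/G; 21:T/C; 24:T/A; 25:G/A; 27:T/A; 28:C/T; 29:T/A; 31:T/G; 32:G/T; 38:A/T; 45:A/C; 46:T/G.
32 of the 47 sites match, so the percent identity is 32/47 × 100 = 68.09%.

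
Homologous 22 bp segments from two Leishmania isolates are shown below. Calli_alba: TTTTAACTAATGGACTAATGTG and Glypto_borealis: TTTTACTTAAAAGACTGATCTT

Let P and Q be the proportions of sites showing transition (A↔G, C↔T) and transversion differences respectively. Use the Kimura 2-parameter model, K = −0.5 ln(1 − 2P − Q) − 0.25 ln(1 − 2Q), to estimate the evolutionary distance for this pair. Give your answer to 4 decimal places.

0.4161

The sequences differ at positions 6 (A/C, transversion), 7 (C/T, transition), 11 (T/A, transversion), 12 (G/A, transition), 17 (A/G, transition), 20 (G/C, transversion), 22 (G/T, transversion).
Of the 7 differences, 3 transitions and 4 transversions over 22 sites: P = 3/22 = 0.136364, Q = 4/22 = 0.181818.
d = −0.5·ln(0.545454) − 0.25·ln(0.636364) = −0.5·(-0.606137) − 0.25·(-0.451985) = 0.4161.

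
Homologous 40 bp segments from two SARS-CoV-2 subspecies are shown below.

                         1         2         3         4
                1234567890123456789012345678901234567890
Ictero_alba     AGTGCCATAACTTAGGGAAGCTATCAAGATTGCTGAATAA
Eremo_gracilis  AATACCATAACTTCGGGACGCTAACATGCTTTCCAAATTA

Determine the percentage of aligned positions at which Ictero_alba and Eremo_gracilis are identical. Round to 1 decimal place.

72.5%

Differing sites — 2:G/A; 4:G/A; 14:A/C; 19:A/C; 24:T/A; 27:A/T; 29:A/C; 32:G/T; 34:T/C; 35:G/A; 39:A/T.
29 of the 40 sites match, so the percent identity is 29/40 × 100 = 72.5%.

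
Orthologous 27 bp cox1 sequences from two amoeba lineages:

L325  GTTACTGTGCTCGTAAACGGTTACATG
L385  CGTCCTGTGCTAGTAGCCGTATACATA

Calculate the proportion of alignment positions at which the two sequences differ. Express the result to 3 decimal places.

0.333

Differing sites — 1:G/C; 2:T/G; 4:A/C; 12:C/A; 16:A/G; 17:A/C; 20:G/T; 21:T/A; 27:G/A.
There are 9 differences over 27 sites, so p = 9/27 = 0.333.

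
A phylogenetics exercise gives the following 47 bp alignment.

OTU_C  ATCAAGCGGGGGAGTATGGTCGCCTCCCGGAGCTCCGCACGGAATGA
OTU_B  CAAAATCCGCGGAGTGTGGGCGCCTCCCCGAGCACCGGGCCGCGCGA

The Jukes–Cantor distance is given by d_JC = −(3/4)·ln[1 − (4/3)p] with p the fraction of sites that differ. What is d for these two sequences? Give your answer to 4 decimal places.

Mismatches occur at site 1 (A/C), site 2 (T/A), site 3 (C/A), site 6 (G/T), site 8 (G/C), site 10 (G/C), site 16 (A/G), site 20 (T/G), site 29 (G/C), site 34 (T/A), site 38 (C/G), site 39 (A/G), site 41 (G/C), site 43 (A/C), site 44 (A/G), site 45 (T/C).
p = 16/47 = 0.340426.
d = −0.75 · ln(1 − (4/3)·0.340426) = −0.75 · ln(0.546099) = −0.75 · (-0.604955) = 0.4537.

0.4537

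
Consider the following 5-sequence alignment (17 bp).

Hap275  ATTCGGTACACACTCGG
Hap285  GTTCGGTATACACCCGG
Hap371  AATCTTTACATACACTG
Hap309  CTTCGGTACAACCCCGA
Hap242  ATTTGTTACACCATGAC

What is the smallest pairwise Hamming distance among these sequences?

Pairwise Hamming distances:
  Hap275 vs Hap285: 3
  Hap275 vs Hap371: 6
  Hap275 vs Hap309: 5
  Hap275 vs Hap242: 7
  Hap285 vs Hap371: 8
  Hap285 vs Hap309: 5
  Hap285 vs Hap242: 10
  Hap371 vs Hap309: 9
  Hap371 vs Hap242: 10
  Hap309 vs Hap242: 9
The smallest is 3, between Hap275 and Hap285.

3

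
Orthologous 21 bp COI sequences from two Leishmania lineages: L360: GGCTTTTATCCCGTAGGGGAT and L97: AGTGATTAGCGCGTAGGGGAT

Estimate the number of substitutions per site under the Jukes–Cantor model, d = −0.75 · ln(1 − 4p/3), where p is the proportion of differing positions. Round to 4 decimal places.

Differing sites — 1:G/A; 3:C/T; 4:T/G; 5:T/A; 9:T/G; 11:C/G.
p = 6/21 = 0.285714.
d = −0.75 · ln(1 − (4/3)·0.285714) = −0.75 · ln(0.619048) = −0.75 · (-0.479572) = 0.3597.

0.3597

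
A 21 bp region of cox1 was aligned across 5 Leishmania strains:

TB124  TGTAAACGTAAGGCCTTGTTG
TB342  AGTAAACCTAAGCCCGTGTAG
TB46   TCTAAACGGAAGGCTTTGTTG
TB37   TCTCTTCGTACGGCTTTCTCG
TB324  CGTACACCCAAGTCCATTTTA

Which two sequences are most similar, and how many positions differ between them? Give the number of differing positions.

3

Pairwise Hamming distances:
  TB124 vs TB342: 5
  TB124 vs TB46: 3
  TB124 vs TB37: 8
  TB124 vs TB324: 8
  TB342 vs TB46: 8
  TB342 vs TB37: 12
  TB342 vs TB324: 8
  TB46 vs TB37: 7
  TB46 vs TB324: 10
  TB37 vs TB324: 14
The smallest is 3, between TB124 and TB46.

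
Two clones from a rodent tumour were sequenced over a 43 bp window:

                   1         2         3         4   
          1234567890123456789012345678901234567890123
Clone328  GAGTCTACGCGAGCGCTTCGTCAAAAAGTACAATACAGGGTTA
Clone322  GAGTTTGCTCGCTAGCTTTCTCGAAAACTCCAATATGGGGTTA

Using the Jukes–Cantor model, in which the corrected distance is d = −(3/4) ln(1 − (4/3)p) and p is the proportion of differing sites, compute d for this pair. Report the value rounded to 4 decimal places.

Mismatches occur at site 5 (C/T), site 7 (A/G), site 9 (G/T), site 12 (A/C), site 13 (G/T), site 14 (C/A), site 19 (C/T), site 20 (G/C), site 23 (A/G), site 28 (G/C), site 30 (A/C), site 36 (C/T), site 37 (A/G).
p = 13/43 = 0.302326.
d = −0.75 · ln(1 − (4/3)·0.302326) = −0.75 · ln(0.596899) = −0.75 · (-0.516007) = 0.3870.

0.3870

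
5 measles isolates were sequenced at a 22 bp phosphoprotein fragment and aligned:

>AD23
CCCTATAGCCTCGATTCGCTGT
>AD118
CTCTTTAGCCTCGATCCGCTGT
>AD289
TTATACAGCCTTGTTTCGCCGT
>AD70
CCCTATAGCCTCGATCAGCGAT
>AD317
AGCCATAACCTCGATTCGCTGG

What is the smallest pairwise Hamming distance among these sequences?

3

Pairwise Hamming distances:
  AD23 vs AD118: 3
  AD23 vs AD289: 7
  AD23 vs AD70: 4
  AD23 vs AD317: 5
  AD118 vs AD289: 8
  AD118 vs AD70: 5
  AD118 vs AD317: 7
  AD289 vs AD70: 10
  AD289 vs AD317: 10
  AD70 vs AD317: 9
The smallest is 3, between AD23 and AD118.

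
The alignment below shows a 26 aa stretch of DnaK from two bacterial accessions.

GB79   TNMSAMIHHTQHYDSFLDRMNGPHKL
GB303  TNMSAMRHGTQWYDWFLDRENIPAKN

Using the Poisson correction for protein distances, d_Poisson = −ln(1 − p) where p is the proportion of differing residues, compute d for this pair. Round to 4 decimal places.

Differing sites — 7:I/R; 9:H/G; 12:H/W; 15:S/W; 20:M/E; 22:G/I; 24:H/A; 26:L/N.
p = 8/26 = 0.307692.
d = −ln(1 − 0.307692) = −ln(0.692308) = 0.3677.

0.3677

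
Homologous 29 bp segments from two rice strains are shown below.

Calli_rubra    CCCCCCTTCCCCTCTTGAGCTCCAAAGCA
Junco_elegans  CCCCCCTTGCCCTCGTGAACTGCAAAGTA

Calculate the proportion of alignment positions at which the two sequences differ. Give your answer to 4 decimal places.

The sequences differ at positions 9 (C/G), 15 (T/G), 19 (G/A), 22 (C/G), 28 (C/T).
There are 5 differences over 29 sites, so p = 5/29 = 0.1724.

0.1724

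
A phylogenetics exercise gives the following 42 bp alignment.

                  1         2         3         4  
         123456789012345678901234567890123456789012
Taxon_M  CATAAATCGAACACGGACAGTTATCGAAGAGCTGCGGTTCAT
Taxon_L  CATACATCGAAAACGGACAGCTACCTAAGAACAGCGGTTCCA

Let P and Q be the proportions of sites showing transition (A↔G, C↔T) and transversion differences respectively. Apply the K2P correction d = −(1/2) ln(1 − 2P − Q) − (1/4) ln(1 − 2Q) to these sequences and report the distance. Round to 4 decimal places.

Mismatches occur at site 5 (A↔C, transversion), site 12 (C↔A, transversion), site 21 (T↔C, transition), site 24 (T↔C, transition), site 26 (G↔T, transversion), site 31 (G↔A, transition), site 33 (T↔A, transversion), site 41 (A↔C, transversion), site 42 (T↔A, transversion).
Of the 9 differences, 3 transitions and 6 transversions over 42 sites: P = 3/42 = 0.071429, Q = 6/42 = 0.142857.
d = −0.5·ln(0.714285) − 0.25·ln(0.714286) = −0.5·(-0.336473) − 0.25·(-0.336472) = 0.2524.

0.2524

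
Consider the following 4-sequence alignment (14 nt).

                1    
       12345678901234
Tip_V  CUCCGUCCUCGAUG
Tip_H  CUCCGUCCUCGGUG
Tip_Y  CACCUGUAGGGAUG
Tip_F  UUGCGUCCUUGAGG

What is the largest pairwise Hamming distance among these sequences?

Pairwise Hamming distances:
  Tip_V vs Tip_H: 1
  Tip_V vs Tip_Y: 7
  Tip_V vs Tip_F: 4
  Tip_H vs Tip_Y: 8
  Tip_H vs Tip_F: 5
  Tip_Y vs Tip_F: 10
The largest is 10, between Tip_Y and Tip_F.

10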